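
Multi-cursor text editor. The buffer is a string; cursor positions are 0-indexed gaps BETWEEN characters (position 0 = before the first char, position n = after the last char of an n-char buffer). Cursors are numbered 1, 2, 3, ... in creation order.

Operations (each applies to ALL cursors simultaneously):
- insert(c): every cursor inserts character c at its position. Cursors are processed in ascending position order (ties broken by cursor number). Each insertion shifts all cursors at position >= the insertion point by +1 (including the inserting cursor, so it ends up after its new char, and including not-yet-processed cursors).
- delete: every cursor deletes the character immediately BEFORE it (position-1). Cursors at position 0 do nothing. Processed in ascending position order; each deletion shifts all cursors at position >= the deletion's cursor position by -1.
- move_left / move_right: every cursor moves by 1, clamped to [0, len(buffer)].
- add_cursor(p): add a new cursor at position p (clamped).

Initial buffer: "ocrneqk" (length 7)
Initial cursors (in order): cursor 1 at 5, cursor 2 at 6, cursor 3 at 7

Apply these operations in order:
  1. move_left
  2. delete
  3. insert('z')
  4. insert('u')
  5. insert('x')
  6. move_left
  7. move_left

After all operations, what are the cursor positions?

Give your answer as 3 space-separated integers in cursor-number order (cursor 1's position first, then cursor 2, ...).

Answer: 10 10 10

Derivation:
After op 1 (move_left): buffer="ocrneqk" (len 7), cursors c1@4 c2@5 c3@6, authorship .......
After op 2 (delete): buffer="ocrk" (len 4), cursors c1@3 c2@3 c3@3, authorship ....
After op 3 (insert('z')): buffer="ocrzzzk" (len 7), cursors c1@6 c2@6 c3@6, authorship ...123.
After op 4 (insert('u')): buffer="ocrzzzuuuk" (len 10), cursors c1@9 c2@9 c3@9, authorship ...123123.
After op 5 (insert('x')): buffer="ocrzzzuuuxxxk" (len 13), cursors c1@12 c2@12 c3@12, authorship ...123123123.
After op 6 (move_left): buffer="ocrzzzuuuxxxk" (len 13), cursors c1@11 c2@11 c3@11, authorship ...123123123.
After op 7 (move_left): buffer="ocrzzzuuuxxxk" (len 13), cursors c1@10 c2@10 c3@10, authorship ...123123123.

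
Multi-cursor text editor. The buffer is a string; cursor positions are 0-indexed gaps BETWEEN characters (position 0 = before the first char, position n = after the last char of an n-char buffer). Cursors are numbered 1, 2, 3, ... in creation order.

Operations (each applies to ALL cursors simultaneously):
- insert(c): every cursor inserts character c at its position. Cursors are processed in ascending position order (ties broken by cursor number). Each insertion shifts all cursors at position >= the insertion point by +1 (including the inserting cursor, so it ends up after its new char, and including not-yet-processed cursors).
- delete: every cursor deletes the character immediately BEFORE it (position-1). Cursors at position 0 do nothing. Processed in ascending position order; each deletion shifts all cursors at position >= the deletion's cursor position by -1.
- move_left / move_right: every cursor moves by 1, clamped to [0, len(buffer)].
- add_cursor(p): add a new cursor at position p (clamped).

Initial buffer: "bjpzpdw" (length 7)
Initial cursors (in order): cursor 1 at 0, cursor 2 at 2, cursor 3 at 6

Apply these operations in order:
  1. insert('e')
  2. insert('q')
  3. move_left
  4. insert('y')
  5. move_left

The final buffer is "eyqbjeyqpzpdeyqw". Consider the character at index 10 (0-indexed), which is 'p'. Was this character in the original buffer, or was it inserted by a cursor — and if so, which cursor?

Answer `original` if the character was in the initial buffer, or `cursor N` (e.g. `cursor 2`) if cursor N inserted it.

Answer: original

Derivation:
After op 1 (insert('e')): buffer="ebjepzpdew" (len 10), cursors c1@1 c2@4 c3@9, authorship 1..2....3.
After op 2 (insert('q')): buffer="eqbjeqpzpdeqw" (len 13), cursors c1@2 c2@6 c3@12, authorship 11..22....33.
After op 3 (move_left): buffer="eqbjeqpzpdeqw" (len 13), cursors c1@1 c2@5 c3@11, authorship 11..22....33.
After op 4 (insert('y')): buffer="eyqbjeyqpzpdeyqw" (len 16), cursors c1@2 c2@7 c3@14, authorship 111..222....333.
After op 5 (move_left): buffer="eyqbjeyqpzpdeyqw" (len 16), cursors c1@1 c2@6 c3@13, authorship 111..222....333.
Authorship (.=original, N=cursor N): 1 1 1 . . 2 2 2 . . . . 3 3 3 .
Index 10: author = original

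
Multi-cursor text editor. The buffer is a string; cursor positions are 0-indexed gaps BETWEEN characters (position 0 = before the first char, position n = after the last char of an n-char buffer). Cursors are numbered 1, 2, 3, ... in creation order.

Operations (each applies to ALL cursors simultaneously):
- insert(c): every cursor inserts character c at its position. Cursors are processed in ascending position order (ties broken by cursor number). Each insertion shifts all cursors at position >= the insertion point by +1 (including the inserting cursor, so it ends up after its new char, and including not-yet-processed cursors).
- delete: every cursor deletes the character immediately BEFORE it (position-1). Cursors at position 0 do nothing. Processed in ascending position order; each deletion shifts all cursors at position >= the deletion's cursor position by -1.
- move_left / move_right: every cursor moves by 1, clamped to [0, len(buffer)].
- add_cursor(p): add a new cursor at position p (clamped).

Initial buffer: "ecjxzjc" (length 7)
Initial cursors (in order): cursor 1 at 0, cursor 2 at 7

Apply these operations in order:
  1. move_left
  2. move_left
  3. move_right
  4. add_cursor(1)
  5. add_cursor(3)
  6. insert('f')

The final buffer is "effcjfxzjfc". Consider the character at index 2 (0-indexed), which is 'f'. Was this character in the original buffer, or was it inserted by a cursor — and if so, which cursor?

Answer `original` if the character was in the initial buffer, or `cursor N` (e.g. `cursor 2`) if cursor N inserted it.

After op 1 (move_left): buffer="ecjxzjc" (len 7), cursors c1@0 c2@6, authorship .......
After op 2 (move_left): buffer="ecjxzjc" (len 7), cursors c1@0 c2@5, authorship .......
After op 3 (move_right): buffer="ecjxzjc" (len 7), cursors c1@1 c2@6, authorship .......
After op 4 (add_cursor(1)): buffer="ecjxzjc" (len 7), cursors c1@1 c3@1 c2@6, authorship .......
After op 5 (add_cursor(3)): buffer="ecjxzjc" (len 7), cursors c1@1 c3@1 c4@3 c2@6, authorship .......
After op 6 (insert('f')): buffer="effcjfxzjfc" (len 11), cursors c1@3 c3@3 c4@6 c2@10, authorship .13..4...2.
Authorship (.=original, N=cursor N): . 1 3 . . 4 . . . 2 .
Index 2: author = 3

Answer: cursor 3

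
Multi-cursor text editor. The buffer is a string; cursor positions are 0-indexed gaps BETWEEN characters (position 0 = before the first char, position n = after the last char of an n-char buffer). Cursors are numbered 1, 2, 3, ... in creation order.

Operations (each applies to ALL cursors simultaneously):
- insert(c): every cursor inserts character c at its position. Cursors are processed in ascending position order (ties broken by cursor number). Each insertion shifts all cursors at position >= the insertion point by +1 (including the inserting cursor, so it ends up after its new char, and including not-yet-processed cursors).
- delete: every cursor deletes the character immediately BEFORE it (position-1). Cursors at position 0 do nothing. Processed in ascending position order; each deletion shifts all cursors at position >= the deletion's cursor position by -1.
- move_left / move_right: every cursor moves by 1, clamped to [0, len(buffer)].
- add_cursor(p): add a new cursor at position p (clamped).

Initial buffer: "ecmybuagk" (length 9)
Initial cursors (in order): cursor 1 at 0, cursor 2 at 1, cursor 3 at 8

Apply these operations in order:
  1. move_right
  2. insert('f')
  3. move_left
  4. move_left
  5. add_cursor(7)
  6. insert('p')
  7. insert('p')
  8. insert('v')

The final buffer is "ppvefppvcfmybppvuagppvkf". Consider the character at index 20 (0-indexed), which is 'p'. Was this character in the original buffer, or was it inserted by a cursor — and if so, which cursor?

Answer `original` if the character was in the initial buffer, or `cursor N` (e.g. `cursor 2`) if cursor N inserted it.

Answer: cursor 3

Derivation:
After op 1 (move_right): buffer="ecmybuagk" (len 9), cursors c1@1 c2@2 c3@9, authorship .........
After op 2 (insert('f')): buffer="efcfmybuagkf" (len 12), cursors c1@2 c2@4 c3@12, authorship .1.2.......3
After op 3 (move_left): buffer="efcfmybuagkf" (len 12), cursors c1@1 c2@3 c3@11, authorship .1.2.......3
After op 4 (move_left): buffer="efcfmybuagkf" (len 12), cursors c1@0 c2@2 c3@10, authorship .1.2.......3
After op 5 (add_cursor(7)): buffer="efcfmybuagkf" (len 12), cursors c1@0 c2@2 c4@7 c3@10, authorship .1.2.......3
After op 6 (insert('p')): buffer="pefpcfmybpuagpkf" (len 16), cursors c1@1 c2@4 c4@10 c3@14, authorship 1.12.2...4...3.3
After op 7 (insert('p')): buffer="ppefppcfmybppuagppkf" (len 20), cursors c1@2 c2@6 c4@13 c3@18, authorship 11.122.2...44...33.3
After op 8 (insert('v')): buffer="ppvefppvcfmybppvuagppvkf" (len 24), cursors c1@3 c2@8 c4@16 c3@22, authorship 111.1222.2...444...333.3
Authorship (.=original, N=cursor N): 1 1 1 . 1 2 2 2 . 2 . . . 4 4 4 . . . 3 3 3 . 3
Index 20: author = 3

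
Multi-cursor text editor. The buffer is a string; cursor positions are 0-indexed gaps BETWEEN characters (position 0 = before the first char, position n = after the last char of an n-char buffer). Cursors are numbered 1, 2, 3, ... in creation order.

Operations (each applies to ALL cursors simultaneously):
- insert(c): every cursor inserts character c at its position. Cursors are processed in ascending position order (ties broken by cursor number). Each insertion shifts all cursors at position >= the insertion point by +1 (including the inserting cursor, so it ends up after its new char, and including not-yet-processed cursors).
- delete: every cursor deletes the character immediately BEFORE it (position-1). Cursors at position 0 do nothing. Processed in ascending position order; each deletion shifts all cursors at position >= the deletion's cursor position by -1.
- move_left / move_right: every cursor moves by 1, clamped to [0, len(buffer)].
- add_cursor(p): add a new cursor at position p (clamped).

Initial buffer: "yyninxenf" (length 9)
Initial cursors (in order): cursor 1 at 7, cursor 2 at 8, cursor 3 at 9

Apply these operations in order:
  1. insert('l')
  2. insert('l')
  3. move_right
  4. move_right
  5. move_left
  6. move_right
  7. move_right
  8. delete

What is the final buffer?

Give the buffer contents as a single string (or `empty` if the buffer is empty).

Answer: yyninxellnlf

Derivation:
After op 1 (insert('l')): buffer="yyninxelnlfl" (len 12), cursors c1@8 c2@10 c3@12, authorship .......1.2.3
After op 2 (insert('l')): buffer="yyninxellnllfll" (len 15), cursors c1@9 c2@12 c3@15, authorship .......11.22.33
After op 3 (move_right): buffer="yyninxellnllfll" (len 15), cursors c1@10 c2@13 c3@15, authorship .......11.22.33
After op 4 (move_right): buffer="yyninxellnllfll" (len 15), cursors c1@11 c2@14 c3@15, authorship .......11.22.33
After op 5 (move_left): buffer="yyninxellnllfll" (len 15), cursors c1@10 c2@13 c3@14, authorship .......11.22.33
After op 6 (move_right): buffer="yyninxellnllfll" (len 15), cursors c1@11 c2@14 c3@15, authorship .......11.22.33
After op 7 (move_right): buffer="yyninxellnllfll" (len 15), cursors c1@12 c2@15 c3@15, authorship .......11.22.33
After op 8 (delete): buffer="yyninxellnlf" (len 12), cursors c1@11 c2@12 c3@12, authorship .......11.2.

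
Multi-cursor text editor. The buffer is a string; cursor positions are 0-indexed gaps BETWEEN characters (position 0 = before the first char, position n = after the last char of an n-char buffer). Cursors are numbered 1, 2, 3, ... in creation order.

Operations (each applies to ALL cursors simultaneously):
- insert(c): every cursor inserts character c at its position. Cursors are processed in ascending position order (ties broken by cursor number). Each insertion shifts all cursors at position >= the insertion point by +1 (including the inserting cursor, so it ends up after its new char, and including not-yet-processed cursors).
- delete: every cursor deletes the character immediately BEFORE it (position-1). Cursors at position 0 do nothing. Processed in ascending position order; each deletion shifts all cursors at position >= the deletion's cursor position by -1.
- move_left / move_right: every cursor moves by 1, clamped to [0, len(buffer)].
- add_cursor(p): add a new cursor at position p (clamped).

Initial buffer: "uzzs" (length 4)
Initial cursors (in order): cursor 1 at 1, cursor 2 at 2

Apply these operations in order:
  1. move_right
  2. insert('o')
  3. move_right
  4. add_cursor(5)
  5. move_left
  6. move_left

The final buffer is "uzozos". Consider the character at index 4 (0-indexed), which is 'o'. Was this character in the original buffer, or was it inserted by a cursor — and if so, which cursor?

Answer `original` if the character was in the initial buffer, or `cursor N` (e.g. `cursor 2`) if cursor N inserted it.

Answer: cursor 2

Derivation:
After op 1 (move_right): buffer="uzzs" (len 4), cursors c1@2 c2@3, authorship ....
After op 2 (insert('o')): buffer="uzozos" (len 6), cursors c1@3 c2@5, authorship ..1.2.
After op 3 (move_right): buffer="uzozos" (len 6), cursors c1@4 c2@6, authorship ..1.2.
After op 4 (add_cursor(5)): buffer="uzozos" (len 6), cursors c1@4 c3@5 c2@6, authorship ..1.2.
After op 5 (move_left): buffer="uzozos" (len 6), cursors c1@3 c3@4 c2@5, authorship ..1.2.
After op 6 (move_left): buffer="uzozos" (len 6), cursors c1@2 c3@3 c2@4, authorship ..1.2.
Authorship (.=original, N=cursor N): . . 1 . 2 .
Index 4: author = 2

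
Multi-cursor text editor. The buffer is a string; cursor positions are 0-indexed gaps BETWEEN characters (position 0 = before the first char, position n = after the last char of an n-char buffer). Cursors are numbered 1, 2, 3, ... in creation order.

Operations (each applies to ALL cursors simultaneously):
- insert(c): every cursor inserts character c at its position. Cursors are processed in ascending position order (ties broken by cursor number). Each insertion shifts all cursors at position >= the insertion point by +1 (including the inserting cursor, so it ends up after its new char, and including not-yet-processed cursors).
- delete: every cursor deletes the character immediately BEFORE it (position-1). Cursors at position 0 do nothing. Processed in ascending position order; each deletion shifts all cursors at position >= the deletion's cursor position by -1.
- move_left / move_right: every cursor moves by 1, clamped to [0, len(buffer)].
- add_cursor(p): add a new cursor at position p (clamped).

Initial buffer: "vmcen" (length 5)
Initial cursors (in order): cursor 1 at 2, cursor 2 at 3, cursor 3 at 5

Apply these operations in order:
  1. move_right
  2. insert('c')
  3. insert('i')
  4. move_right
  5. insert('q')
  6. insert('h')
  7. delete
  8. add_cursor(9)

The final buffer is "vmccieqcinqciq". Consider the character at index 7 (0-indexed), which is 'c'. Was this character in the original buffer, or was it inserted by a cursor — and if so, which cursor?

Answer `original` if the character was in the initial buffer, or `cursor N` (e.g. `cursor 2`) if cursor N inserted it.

Answer: cursor 2

Derivation:
After op 1 (move_right): buffer="vmcen" (len 5), cursors c1@3 c2@4 c3@5, authorship .....
After op 2 (insert('c')): buffer="vmccecnc" (len 8), cursors c1@4 c2@6 c3@8, authorship ...1.2.3
After op 3 (insert('i')): buffer="vmcciecinci" (len 11), cursors c1@5 c2@8 c3@11, authorship ...11.22.33
After op 4 (move_right): buffer="vmcciecinci" (len 11), cursors c1@6 c2@9 c3@11, authorship ...11.22.33
After op 5 (insert('q')): buffer="vmccieqcinqciq" (len 14), cursors c1@7 c2@11 c3@14, authorship ...11.122.2333
After op 6 (insert('h')): buffer="vmccieqhcinqhciqh" (len 17), cursors c1@8 c2@13 c3@17, authorship ...11.1122.223333
After op 7 (delete): buffer="vmccieqcinqciq" (len 14), cursors c1@7 c2@11 c3@14, authorship ...11.122.2333
After op 8 (add_cursor(9)): buffer="vmccieqcinqciq" (len 14), cursors c1@7 c4@9 c2@11 c3@14, authorship ...11.122.2333
Authorship (.=original, N=cursor N): . . . 1 1 . 1 2 2 . 2 3 3 3
Index 7: author = 2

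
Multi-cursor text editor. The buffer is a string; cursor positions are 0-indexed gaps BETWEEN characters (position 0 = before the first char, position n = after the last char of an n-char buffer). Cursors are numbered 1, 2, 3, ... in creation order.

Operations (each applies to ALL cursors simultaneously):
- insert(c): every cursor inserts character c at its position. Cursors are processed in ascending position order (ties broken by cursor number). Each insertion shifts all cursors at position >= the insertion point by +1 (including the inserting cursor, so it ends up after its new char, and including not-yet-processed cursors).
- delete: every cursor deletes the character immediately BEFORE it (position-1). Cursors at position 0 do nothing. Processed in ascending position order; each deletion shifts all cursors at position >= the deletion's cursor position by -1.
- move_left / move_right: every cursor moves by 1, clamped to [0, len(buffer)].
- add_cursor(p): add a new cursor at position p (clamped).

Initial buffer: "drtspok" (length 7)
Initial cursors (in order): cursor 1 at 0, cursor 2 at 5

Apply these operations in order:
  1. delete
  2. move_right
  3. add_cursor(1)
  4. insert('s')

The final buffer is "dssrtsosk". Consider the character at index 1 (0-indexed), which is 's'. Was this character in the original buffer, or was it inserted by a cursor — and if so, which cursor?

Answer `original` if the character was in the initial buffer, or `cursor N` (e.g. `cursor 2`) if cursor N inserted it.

After op 1 (delete): buffer="drtsok" (len 6), cursors c1@0 c2@4, authorship ......
After op 2 (move_right): buffer="drtsok" (len 6), cursors c1@1 c2@5, authorship ......
After op 3 (add_cursor(1)): buffer="drtsok" (len 6), cursors c1@1 c3@1 c2@5, authorship ......
After op 4 (insert('s')): buffer="dssrtsosk" (len 9), cursors c1@3 c3@3 c2@8, authorship .13....2.
Authorship (.=original, N=cursor N): . 1 3 . . . . 2 .
Index 1: author = 1

Answer: cursor 1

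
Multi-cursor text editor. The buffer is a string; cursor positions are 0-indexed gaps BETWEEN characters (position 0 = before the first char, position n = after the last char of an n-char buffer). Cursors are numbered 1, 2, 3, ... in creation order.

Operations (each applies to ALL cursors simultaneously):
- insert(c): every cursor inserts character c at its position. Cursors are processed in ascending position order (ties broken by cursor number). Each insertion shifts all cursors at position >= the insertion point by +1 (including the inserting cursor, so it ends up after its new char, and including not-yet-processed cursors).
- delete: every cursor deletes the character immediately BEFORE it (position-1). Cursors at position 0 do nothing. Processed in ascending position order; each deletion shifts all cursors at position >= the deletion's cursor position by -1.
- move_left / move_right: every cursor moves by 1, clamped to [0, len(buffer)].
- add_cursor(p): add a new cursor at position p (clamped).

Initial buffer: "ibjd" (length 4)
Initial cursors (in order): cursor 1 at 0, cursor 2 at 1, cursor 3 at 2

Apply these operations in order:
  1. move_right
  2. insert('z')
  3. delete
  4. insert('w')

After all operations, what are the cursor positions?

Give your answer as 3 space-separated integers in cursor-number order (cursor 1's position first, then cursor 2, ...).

After op 1 (move_right): buffer="ibjd" (len 4), cursors c1@1 c2@2 c3@3, authorship ....
After op 2 (insert('z')): buffer="izbzjzd" (len 7), cursors c1@2 c2@4 c3@6, authorship .1.2.3.
After op 3 (delete): buffer="ibjd" (len 4), cursors c1@1 c2@2 c3@3, authorship ....
After op 4 (insert('w')): buffer="iwbwjwd" (len 7), cursors c1@2 c2@4 c3@6, authorship .1.2.3.

Answer: 2 4 6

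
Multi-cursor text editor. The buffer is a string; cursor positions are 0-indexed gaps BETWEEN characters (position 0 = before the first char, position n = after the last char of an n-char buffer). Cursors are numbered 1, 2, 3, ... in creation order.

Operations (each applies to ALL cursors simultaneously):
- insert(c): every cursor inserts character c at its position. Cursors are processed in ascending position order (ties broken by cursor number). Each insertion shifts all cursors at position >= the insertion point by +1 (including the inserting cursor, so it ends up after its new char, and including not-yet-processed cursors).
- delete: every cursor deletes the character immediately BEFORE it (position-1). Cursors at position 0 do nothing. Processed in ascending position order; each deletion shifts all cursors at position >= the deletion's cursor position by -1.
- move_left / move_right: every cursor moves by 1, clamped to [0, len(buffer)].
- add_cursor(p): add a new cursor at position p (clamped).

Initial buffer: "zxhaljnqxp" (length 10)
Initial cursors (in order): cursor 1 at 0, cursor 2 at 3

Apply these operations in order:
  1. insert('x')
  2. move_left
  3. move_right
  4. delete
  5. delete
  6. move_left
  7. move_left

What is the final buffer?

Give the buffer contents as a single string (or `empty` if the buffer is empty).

Answer: zxaljnqxp

Derivation:
After op 1 (insert('x')): buffer="xzxhxaljnqxp" (len 12), cursors c1@1 c2@5, authorship 1...2.......
After op 2 (move_left): buffer="xzxhxaljnqxp" (len 12), cursors c1@0 c2@4, authorship 1...2.......
After op 3 (move_right): buffer="xzxhxaljnqxp" (len 12), cursors c1@1 c2@5, authorship 1...2.......
After op 4 (delete): buffer="zxhaljnqxp" (len 10), cursors c1@0 c2@3, authorship ..........
After op 5 (delete): buffer="zxaljnqxp" (len 9), cursors c1@0 c2@2, authorship .........
After op 6 (move_left): buffer="zxaljnqxp" (len 9), cursors c1@0 c2@1, authorship .........
After op 7 (move_left): buffer="zxaljnqxp" (len 9), cursors c1@0 c2@0, authorship .........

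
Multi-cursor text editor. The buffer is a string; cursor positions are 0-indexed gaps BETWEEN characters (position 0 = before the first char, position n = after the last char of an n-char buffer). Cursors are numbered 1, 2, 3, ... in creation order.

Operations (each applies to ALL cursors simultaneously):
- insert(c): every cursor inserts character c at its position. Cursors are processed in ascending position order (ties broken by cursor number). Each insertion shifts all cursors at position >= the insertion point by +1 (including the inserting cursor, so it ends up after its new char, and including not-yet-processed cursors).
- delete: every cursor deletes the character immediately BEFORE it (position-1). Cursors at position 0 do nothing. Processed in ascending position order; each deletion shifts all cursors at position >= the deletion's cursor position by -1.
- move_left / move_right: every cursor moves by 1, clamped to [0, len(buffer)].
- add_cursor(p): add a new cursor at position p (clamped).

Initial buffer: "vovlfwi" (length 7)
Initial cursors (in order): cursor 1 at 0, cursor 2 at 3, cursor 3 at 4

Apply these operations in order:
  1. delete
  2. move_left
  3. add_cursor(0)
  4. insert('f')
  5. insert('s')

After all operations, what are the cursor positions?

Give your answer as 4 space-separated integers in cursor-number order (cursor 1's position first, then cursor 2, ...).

After op 1 (delete): buffer="vofwi" (len 5), cursors c1@0 c2@2 c3@2, authorship .....
After op 2 (move_left): buffer="vofwi" (len 5), cursors c1@0 c2@1 c3@1, authorship .....
After op 3 (add_cursor(0)): buffer="vofwi" (len 5), cursors c1@0 c4@0 c2@1 c3@1, authorship .....
After op 4 (insert('f')): buffer="ffvffofwi" (len 9), cursors c1@2 c4@2 c2@5 c3@5, authorship 14.23....
After op 5 (insert('s')): buffer="ffssvffssofwi" (len 13), cursors c1@4 c4@4 c2@9 c3@9, authorship 1414.2323....

Answer: 4 9 9 4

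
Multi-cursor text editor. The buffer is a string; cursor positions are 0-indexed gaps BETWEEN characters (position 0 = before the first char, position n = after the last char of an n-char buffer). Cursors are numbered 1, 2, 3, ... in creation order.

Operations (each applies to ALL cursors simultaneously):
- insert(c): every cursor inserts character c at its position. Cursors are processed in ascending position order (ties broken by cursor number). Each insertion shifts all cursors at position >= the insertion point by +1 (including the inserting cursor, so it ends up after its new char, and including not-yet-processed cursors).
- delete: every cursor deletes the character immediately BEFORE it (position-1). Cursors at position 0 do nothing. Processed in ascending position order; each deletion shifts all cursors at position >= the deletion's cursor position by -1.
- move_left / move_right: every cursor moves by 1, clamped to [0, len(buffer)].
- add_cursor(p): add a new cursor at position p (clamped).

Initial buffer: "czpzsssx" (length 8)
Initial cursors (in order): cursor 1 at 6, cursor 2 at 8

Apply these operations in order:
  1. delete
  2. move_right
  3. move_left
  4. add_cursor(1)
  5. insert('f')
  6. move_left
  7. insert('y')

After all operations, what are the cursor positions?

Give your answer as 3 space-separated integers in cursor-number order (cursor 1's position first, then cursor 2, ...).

After op 1 (delete): buffer="czpzss" (len 6), cursors c1@5 c2@6, authorship ......
After op 2 (move_right): buffer="czpzss" (len 6), cursors c1@6 c2@6, authorship ......
After op 3 (move_left): buffer="czpzss" (len 6), cursors c1@5 c2@5, authorship ......
After op 4 (add_cursor(1)): buffer="czpzss" (len 6), cursors c3@1 c1@5 c2@5, authorship ......
After op 5 (insert('f')): buffer="cfzpzsffs" (len 9), cursors c3@2 c1@8 c2@8, authorship .3....12.
After op 6 (move_left): buffer="cfzpzsffs" (len 9), cursors c3@1 c1@7 c2@7, authorship .3....12.
After op 7 (insert('y')): buffer="cyfzpzsfyyfs" (len 12), cursors c3@2 c1@10 c2@10, authorship .33....1122.

Answer: 10 10 2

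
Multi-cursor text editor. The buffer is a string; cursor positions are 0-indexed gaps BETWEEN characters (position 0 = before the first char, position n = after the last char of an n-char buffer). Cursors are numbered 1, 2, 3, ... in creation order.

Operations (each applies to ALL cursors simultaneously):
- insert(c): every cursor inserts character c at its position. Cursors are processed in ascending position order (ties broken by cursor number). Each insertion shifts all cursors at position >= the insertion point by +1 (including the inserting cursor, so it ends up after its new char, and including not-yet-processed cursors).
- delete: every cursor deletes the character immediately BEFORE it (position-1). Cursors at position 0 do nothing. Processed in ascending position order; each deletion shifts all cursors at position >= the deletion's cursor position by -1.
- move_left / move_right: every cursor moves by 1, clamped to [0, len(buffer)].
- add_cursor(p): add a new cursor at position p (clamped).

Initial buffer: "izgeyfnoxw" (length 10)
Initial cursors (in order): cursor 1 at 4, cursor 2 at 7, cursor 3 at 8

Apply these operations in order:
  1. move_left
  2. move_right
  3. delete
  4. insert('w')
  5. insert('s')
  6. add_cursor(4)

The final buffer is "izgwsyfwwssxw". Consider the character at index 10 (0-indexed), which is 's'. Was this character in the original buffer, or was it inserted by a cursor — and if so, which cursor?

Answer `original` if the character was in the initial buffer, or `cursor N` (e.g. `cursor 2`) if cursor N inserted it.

Answer: cursor 3

Derivation:
After op 1 (move_left): buffer="izgeyfnoxw" (len 10), cursors c1@3 c2@6 c3@7, authorship ..........
After op 2 (move_right): buffer="izgeyfnoxw" (len 10), cursors c1@4 c2@7 c3@8, authorship ..........
After op 3 (delete): buffer="izgyfxw" (len 7), cursors c1@3 c2@5 c3@5, authorship .......
After op 4 (insert('w')): buffer="izgwyfwwxw" (len 10), cursors c1@4 c2@8 c3@8, authorship ...1..23..
After op 5 (insert('s')): buffer="izgwsyfwwssxw" (len 13), cursors c1@5 c2@11 c3@11, authorship ...11..2323..
After op 6 (add_cursor(4)): buffer="izgwsyfwwssxw" (len 13), cursors c4@4 c1@5 c2@11 c3@11, authorship ...11..2323..
Authorship (.=original, N=cursor N): . . . 1 1 . . 2 3 2 3 . .
Index 10: author = 3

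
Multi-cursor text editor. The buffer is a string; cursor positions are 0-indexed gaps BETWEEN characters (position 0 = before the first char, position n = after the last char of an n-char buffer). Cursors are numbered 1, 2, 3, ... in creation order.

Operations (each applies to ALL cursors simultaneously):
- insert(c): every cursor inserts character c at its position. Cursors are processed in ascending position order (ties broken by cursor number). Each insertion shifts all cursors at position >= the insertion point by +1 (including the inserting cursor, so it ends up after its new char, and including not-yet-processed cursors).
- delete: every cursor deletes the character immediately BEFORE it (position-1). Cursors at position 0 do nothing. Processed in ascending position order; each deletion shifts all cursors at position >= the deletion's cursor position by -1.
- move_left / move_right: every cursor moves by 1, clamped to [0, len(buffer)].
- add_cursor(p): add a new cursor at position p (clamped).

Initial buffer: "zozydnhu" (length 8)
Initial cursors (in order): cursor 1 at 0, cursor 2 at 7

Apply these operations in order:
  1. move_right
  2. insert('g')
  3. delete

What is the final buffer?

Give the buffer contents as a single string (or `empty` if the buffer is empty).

After op 1 (move_right): buffer="zozydnhu" (len 8), cursors c1@1 c2@8, authorship ........
After op 2 (insert('g')): buffer="zgozydnhug" (len 10), cursors c1@2 c2@10, authorship .1.......2
After op 3 (delete): buffer="zozydnhu" (len 8), cursors c1@1 c2@8, authorship ........

Answer: zozydnhu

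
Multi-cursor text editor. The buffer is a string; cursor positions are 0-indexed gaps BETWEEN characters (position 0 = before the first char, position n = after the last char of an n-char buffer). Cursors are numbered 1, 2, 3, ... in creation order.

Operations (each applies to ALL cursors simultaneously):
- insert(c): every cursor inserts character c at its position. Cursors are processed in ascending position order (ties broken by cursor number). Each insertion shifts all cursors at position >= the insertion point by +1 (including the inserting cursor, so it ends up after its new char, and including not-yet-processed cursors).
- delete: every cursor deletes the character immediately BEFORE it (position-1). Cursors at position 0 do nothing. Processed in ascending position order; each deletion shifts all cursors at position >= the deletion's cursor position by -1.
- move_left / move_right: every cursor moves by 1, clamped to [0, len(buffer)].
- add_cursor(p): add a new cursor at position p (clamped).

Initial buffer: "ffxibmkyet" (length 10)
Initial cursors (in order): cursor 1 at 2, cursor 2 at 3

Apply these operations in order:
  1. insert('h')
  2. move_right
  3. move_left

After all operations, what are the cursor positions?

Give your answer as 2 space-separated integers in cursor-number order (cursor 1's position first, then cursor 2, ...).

After op 1 (insert('h')): buffer="ffhxhibmkyet" (len 12), cursors c1@3 c2@5, authorship ..1.2.......
After op 2 (move_right): buffer="ffhxhibmkyet" (len 12), cursors c1@4 c2@6, authorship ..1.2.......
After op 3 (move_left): buffer="ffhxhibmkyet" (len 12), cursors c1@3 c2@5, authorship ..1.2.......

Answer: 3 5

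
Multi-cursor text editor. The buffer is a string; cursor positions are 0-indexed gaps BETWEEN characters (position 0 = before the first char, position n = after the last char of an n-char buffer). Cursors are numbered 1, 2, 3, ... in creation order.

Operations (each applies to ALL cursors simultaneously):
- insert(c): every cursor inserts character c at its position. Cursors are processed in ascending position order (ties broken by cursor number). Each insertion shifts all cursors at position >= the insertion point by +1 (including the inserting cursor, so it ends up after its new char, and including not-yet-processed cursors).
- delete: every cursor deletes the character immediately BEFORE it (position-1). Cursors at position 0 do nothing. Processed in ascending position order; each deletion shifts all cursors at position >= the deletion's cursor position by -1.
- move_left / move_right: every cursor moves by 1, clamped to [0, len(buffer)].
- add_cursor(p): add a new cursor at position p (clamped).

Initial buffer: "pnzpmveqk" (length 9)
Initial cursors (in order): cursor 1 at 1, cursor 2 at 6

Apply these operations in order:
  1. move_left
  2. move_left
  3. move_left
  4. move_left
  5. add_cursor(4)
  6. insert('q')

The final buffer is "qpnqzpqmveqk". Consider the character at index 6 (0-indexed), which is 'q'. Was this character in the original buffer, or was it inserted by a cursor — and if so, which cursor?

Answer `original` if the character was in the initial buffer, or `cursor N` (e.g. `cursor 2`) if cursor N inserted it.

After op 1 (move_left): buffer="pnzpmveqk" (len 9), cursors c1@0 c2@5, authorship .........
After op 2 (move_left): buffer="pnzpmveqk" (len 9), cursors c1@0 c2@4, authorship .........
After op 3 (move_left): buffer="pnzpmveqk" (len 9), cursors c1@0 c2@3, authorship .........
After op 4 (move_left): buffer="pnzpmveqk" (len 9), cursors c1@0 c2@2, authorship .........
After op 5 (add_cursor(4)): buffer="pnzpmveqk" (len 9), cursors c1@0 c2@2 c3@4, authorship .........
After op 6 (insert('q')): buffer="qpnqzpqmveqk" (len 12), cursors c1@1 c2@4 c3@7, authorship 1..2..3.....
Authorship (.=original, N=cursor N): 1 . . 2 . . 3 . . . . .
Index 6: author = 3

Answer: cursor 3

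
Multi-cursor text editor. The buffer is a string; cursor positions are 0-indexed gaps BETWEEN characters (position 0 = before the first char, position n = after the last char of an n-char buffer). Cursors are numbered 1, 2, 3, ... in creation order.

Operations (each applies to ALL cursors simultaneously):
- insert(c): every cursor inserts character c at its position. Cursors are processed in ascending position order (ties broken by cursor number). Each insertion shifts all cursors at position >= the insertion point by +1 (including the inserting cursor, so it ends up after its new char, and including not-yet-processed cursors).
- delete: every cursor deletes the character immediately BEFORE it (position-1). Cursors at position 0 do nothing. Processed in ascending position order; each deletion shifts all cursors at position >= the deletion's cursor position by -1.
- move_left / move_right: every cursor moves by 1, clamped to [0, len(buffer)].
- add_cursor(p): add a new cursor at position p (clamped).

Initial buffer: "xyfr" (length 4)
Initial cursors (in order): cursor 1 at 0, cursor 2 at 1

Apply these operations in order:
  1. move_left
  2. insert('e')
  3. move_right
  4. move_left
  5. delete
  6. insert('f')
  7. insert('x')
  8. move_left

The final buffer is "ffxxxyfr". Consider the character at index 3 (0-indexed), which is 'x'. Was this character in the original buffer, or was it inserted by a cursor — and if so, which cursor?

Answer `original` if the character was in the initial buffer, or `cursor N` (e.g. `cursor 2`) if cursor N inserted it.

Answer: cursor 2

Derivation:
After op 1 (move_left): buffer="xyfr" (len 4), cursors c1@0 c2@0, authorship ....
After op 2 (insert('e')): buffer="eexyfr" (len 6), cursors c1@2 c2@2, authorship 12....
After op 3 (move_right): buffer="eexyfr" (len 6), cursors c1@3 c2@3, authorship 12....
After op 4 (move_left): buffer="eexyfr" (len 6), cursors c1@2 c2@2, authorship 12....
After op 5 (delete): buffer="xyfr" (len 4), cursors c1@0 c2@0, authorship ....
After op 6 (insert('f')): buffer="ffxyfr" (len 6), cursors c1@2 c2@2, authorship 12....
After op 7 (insert('x')): buffer="ffxxxyfr" (len 8), cursors c1@4 c2@4, authorship 1212....
After op 8 (move_left): buffer="ffxxxyfr" (len 8), cursors c1@3 c2@3, authorship 1212....
Authorship (.=original, N=cursor N): 1 2 1 2 . . . .
Index 3: author = 2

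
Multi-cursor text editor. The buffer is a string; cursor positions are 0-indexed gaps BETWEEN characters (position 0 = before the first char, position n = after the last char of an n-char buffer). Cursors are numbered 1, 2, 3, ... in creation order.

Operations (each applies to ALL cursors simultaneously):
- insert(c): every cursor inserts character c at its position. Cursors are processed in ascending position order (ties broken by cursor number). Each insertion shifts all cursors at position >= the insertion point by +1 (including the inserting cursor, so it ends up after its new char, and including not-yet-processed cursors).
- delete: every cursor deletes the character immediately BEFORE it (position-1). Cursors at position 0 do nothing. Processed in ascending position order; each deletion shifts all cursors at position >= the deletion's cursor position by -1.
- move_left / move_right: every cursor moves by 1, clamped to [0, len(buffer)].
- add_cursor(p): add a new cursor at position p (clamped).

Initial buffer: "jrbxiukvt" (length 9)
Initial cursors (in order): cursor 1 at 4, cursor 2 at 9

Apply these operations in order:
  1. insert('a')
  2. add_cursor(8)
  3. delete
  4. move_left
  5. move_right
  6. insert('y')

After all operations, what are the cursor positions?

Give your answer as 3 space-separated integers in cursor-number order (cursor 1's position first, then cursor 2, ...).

After op 1 (insert('a')): buffer="jrbxaiukvta" (len 11), cursors c1@5 c2@11, authorship ....1.....2
After op 2 (add_cursor(8)): buffer="jrbxaiukvta" (len 11), cursors c1@5 c3@8 c2@11, authorship ....1.....2
After op 3 (delete): buffer="jrbxiuvt" (len 8), cursors c1@4 c3@6 c2@8, authorship ........
After op 4 (move_left): buffer="jrbxiuvt" (len 8), cursors c1@3 c3@5 c2@7, authorship ........
After op 5 (move_right): buffer="jrbxiuvt" (len 8), cursors c1@4 c3@6 c2@8, authorship ........
After op 6 (insert('y')): buffer="jrbxyiuyvty" (len 11), cursors c1@5 c3@8 c2@11, authorship ....1..3..2

Answer: 5 11 8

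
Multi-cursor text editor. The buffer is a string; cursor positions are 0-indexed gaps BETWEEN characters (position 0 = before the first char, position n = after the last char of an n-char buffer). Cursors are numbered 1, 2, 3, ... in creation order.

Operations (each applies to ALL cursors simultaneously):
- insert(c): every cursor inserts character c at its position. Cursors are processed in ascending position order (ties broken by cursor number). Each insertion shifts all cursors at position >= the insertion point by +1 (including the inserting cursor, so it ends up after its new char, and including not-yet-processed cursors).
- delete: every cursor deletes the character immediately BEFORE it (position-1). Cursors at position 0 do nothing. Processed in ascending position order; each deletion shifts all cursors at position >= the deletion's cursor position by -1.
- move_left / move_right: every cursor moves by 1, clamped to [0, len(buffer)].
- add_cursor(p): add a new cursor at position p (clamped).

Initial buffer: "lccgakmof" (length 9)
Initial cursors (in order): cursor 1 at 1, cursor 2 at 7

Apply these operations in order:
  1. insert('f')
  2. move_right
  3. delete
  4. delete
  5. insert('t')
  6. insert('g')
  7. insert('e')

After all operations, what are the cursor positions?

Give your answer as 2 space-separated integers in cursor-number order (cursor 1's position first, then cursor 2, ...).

After op 1 (insert('f')): buffer="lfccgakmfof" (len 11), cursors c1@2 c2@9, authorship .1......2..
After op 2 (move_right): buffer="lfccgakmfof" (len 11), cursors c1@3 c2@10, authorship .1......2..
After op 3 (delete): buffer="lfcgakmff" (len 9), cursors c1@2 c2@8, authorship .1.....2.
After op 4 (delete): buffer="lcgakmf" (len 7), cursors c1@1 c2@6, authorship .......
After op 5 (insert('t')): buffer="ltcgakmtf" (len 9), cursors c1@2 c2@8, authorship .1.....2.
After op 6 (insert('g')): buffer="ltgcgakmtgf" (len 11), cursors c1@3 c2@10, authorship .11.....22.
After op 7 (insert('e')): buffer="ltgecgakmtgef" (len 13), cursors c1@4 c2@12, authorship .111.....222.

Answer: 4 12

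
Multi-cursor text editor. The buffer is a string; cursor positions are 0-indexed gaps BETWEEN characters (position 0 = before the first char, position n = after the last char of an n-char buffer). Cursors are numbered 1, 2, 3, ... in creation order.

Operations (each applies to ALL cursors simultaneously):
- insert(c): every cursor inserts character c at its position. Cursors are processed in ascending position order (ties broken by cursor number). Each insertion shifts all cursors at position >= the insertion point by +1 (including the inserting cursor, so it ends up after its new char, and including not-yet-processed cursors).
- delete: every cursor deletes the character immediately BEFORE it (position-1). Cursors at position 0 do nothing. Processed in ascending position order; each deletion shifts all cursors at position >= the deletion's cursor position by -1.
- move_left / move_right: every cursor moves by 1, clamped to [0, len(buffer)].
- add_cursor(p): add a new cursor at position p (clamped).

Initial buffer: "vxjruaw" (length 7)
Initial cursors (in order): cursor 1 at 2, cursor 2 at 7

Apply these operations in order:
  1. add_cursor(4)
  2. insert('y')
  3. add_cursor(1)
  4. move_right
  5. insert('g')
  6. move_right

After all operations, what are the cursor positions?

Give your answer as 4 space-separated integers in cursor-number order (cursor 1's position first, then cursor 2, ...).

Answer: 7 14 11 4

Derivation:
After op 1 (add_cursor(4)): buffer="vxjruaw" (len 7), cursors c1@2 c3@4 c2@7, authorship .......
After op 2 (insert('y')): buffer="vxyjryuawy" (len 10), cursors c1@3 c3@6 c2@10, authorship ..1..3...2
After op 3 (add_cursor(1)): buffer="vxyjryuawy" (len 10), cursors c4@1 c1@3 c3@6 c2@10, authorship ..1..3...2
After op 4 (move_right): buffer="vxyjryuawy" (len 10), cursors c4@2 c1@4 c3@7 c2@10, authorship ..1..3...2
After op 5 (insert('g')): buffer="vxgyjgryugawyg" (len 14), cursors c4@3 c1@6 c3@10 c2@14, authorship ..41.1.3.3..22
After op 6 (move_right): buffer="vxgyjgryugawyg" (len 14), cursors c4@4 c1@7 c3@11 c2@14, authorship ..41.1.3.3..22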